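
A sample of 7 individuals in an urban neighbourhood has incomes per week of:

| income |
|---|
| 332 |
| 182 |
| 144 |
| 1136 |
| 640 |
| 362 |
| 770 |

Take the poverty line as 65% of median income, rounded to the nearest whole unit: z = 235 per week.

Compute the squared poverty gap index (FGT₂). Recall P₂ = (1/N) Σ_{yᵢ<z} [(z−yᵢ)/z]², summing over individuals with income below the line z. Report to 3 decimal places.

Incomes under z: 144, 182 (q = 2 of N = 7).
Gap ratios (z−y)/z: (235−144)/235 = 0.3872; (235−182)/235 = 0.2255.
Squared: 0.1500; 0.0509.
Sum = 0.200815; P₂ = 0.200815 / 7 = 0.029.

0.029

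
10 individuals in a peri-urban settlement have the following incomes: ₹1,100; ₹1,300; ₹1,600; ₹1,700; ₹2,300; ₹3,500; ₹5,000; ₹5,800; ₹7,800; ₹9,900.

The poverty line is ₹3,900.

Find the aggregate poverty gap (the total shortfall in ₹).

Below the line: ₹1,100, ₹1,300, ₹1,600, ₹1,700, ₹2,300, ₹3,500 (q = 6 of N = 10).
Individual gaps: 3900−1100 = 2800; 3900−1300 = 2600; 3900−1600 = 2300; 3900−1700 = 2200; 3900−2300 = 1600; 3900−3500 = 400.
Aggregate gap = ₹11,900.

₹11,900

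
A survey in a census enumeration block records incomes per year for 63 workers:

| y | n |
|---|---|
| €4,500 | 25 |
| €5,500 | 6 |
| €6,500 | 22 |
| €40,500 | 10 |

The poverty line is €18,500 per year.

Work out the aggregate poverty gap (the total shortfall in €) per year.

Below the line: 25×€4,500, 6×€5,500, 22×€6,500 (q = 53 of N = 63).
Individual gaps: 25×(18500−4500) = 350000; 6×(18500−5500) = 78000; 22×(18500−6500) = 264000.
Aggregate gap = €692,000.

€692,000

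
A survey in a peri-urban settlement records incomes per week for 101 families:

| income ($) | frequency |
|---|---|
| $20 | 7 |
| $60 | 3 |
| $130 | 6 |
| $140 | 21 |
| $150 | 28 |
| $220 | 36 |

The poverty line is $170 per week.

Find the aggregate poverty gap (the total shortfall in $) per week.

$2,810

Incomes under z: 7×$20, 3×$60, 6×$130, 21×$140, 28×$150 (q = 65 of N = 101).
Individual gaps: 7×(170−20) = 1050; 3×(170−60) = 330; 6×(170−130) = 240; 21×(170−140) = 630; 28×(170−150) = 560.
Aggregate gap = $2,810.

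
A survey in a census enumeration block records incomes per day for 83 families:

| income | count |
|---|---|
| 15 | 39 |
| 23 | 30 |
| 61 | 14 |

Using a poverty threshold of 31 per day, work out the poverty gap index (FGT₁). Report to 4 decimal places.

0.3358

Poor units: 39×15, 30×23 (q = 69 of N = 83).
Relative gaps: (31−15)/31 = 0.5161 (×39); (31−23)/31 = 0.2581 (×30).
Σ = 27.870968. Dividing by the full population N = 83 gives P₁ = 0.3358.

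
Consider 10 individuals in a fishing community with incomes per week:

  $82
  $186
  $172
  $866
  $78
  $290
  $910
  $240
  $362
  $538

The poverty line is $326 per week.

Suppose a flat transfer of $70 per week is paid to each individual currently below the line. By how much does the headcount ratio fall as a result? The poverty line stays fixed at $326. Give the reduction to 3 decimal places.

Before: below the line — $78, $82, $172, $186, $240, $290; headcount ratio = 0.60000.
After the $70 transfer: below the line — $148, $152, $242, $256, $310; headcount ratio = 0.50000.
Reduction = 0.60000 − 0.50000 = 0.100.

0.100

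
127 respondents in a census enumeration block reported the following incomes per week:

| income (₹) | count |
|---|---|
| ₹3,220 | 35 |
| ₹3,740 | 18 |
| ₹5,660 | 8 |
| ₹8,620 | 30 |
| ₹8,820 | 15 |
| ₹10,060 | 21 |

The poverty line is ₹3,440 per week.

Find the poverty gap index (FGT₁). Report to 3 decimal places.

Below z: 35×₹3,220 (q = 35 of N = 127).
Relative gaps: (3440−3220)/3440 = 0.0640 (×35).
Sum of shortfalls = 2.238372; P₁ averages over all N: 2.238372 / 127 = 0.018.

0.018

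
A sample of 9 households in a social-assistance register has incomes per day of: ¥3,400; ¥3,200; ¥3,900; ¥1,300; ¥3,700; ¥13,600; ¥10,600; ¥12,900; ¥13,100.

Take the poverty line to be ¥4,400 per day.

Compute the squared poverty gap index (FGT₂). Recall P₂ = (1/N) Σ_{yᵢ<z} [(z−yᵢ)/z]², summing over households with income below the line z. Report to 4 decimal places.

Below z: ¥1,300, ¥3,200, ¥3,400, ¥3,700, ¥3,900 (q = 5 of N = 9).
Shortfall ratios: (4400−1300)/4400 = 0.7045; (4400−3200)/4400 = 0.2727; (4400−3400)/4400 = 0.2273; (4400−3700)/4400 = 0.1591; (4400−3900)/4400 = 0.1136.
Squared: 0.4964; 0.0744; 0.0517; 0.0253; 0.0129.
Sum = 0.660640; P₂ = 0.660640 / 9 = 0.0734.

0.0734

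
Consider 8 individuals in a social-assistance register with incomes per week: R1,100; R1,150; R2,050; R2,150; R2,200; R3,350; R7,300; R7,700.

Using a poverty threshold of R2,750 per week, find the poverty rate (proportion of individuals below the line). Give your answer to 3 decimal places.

5 of the 8 individuals have income below R2,750.
H = 5/8 = 0.625.

0.625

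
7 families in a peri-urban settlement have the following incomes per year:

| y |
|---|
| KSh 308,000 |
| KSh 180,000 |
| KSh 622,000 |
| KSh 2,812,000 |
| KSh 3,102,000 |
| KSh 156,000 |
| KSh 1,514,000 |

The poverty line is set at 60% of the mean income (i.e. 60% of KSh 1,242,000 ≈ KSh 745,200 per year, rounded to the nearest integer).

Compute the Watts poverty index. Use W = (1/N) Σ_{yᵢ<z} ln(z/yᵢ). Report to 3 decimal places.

0.578

Below z: KSh 156,000, KSh 180,000, KSh 308,000, KSh 622,000 (q = 4 of N = 7).
Log shortfalls: ln(745200/156000) = 1.5638; ln(745200/180000) = 1.4207; ln(745200/308000) = 0.8836; ln(745200/622000) = 0.1807.
W = 4.048758 / 7 = 0.578.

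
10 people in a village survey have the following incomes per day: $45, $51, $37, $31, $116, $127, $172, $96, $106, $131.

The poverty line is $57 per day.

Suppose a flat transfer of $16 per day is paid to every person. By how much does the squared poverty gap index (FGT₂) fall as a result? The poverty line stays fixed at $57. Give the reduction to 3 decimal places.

0.035

Before: below the line — $31, $37, $45, $51; squared poverty gap index (FGT₂) = 0.03866.
After the $16 transfer: below the line — $47, $53; squared poverty gap index (FGT₂) = 0.00357.
Reduction = 0.03866 − 0.00357 = 0.035.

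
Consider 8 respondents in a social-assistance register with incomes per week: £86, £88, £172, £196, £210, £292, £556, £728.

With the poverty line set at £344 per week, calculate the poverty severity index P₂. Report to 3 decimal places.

Poor units: £86, £88, £172, £196, £210, £292 (q = 6 of N = 8).
Gap ratios (z−y)/z: (344−86)/344 = 0.7500; (344−88)/344 = 0.7442; (344−172)/344 = 0.5000; (344−196)/344 = 0.4302; (344−210)/344 = 0.3895; (344−292)/344 = 0.1512.
Squared: 0.5625; 0.5538; 0.2500; 0.1851; 0.1517; 0.0229.
Sum = 1.726001; P₂ = 1.726001 / 8 = 0.216.

0.216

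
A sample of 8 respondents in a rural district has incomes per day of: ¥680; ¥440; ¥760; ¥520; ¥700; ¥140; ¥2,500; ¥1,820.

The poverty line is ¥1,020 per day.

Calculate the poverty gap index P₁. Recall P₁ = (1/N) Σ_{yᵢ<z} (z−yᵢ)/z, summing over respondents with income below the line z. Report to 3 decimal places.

Poor units: ¥140, ¥440, ¥520, ¥680, ¥700, ¥760 (q = 6 of N = 8).
Normalized shortfalls: (1020−140)/1020 = 0.8627; (1020−440)/1020 = 0.5686; (1020−520)/1020 = 0.4902; (1020−680)/1020 = 0.3333; (1020−700)/1020 = 0.3137; (1020−760)/1020 = 0.2549.
Sum of shortfalls = 2.823529; P₁ averages over all N: 2.823529 / 8 = 0.353.

0.353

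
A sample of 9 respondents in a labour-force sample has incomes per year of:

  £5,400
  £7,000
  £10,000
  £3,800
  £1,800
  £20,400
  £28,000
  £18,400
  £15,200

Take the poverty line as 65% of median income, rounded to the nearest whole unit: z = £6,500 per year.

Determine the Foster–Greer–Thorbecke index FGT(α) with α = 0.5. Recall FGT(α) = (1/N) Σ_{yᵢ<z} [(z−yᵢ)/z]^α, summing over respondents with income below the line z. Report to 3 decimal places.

0.212

Below z: £1,800, £3,800, £5,400 (q = 3 of N = 9).
Shortfall ratios: (6500−1800)/6500 = 0.7231; (6500−3800)/6500 = 0.4154; (6500−5400)/6500 = 0.1692.
Raised to α = 0.5: 0.85034; 0.64450; 0.41138.
Sum = 1.906219; FGT(0.5) = 1.906219 / 9 = 0.212.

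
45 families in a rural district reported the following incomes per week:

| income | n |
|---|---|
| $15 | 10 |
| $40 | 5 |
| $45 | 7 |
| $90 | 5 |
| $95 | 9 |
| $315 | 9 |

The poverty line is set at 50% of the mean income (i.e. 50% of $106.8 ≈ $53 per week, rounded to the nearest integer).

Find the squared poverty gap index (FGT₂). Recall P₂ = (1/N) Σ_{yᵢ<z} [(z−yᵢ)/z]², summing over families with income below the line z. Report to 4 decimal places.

0.1245

Poor units: 10×$15, 5×$40, 7×$45 (q = 22 of N = 45).
Gap ratios (z−y)/z: (53−15)/53 = 0.7170 (×10); (53−40)/53 = 0.2453 (×5); (53−45)/53 = 0.1509 (×7).
Squared: 0.5141 (×10); 0.0602 (×5); 0.0228 (×7).
Sum = 5.600926; P₂ = 5.600926 / 45 = 0.1245.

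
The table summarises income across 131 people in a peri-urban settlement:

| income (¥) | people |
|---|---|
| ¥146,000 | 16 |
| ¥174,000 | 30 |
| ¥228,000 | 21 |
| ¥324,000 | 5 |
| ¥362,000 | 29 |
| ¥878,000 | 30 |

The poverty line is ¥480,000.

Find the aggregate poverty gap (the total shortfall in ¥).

¥24,018,000

Below z: 16×¥146,000, 30×¥174,000, 21×¥228,000, 5×¥324,000, 29×¥362,000 (q = 101 of N = 131).
Individual gaps: 16×(480000−146000) = 5344000; 30×(480000−174000) = 9180000; 21×(480000−228000) = 5292000; 5×(480000−324000) = 780000; 29×(480000−362000) = 3422000.
Aggregate gap = ¥24,018,000.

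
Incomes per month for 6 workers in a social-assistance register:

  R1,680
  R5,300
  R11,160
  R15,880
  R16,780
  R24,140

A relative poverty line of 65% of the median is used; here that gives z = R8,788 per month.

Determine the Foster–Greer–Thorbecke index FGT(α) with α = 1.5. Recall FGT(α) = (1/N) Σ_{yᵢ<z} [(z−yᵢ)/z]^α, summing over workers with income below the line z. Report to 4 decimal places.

Below z: R1,680, R5,300 (q = 2 of N = 6).
Shortfall ratios: (8788−1680)/8788 = 0.8088; (8788−5300)/8788 = 0.3969.
Raised to α = 1.5: 0.72742; 0.25005.
Sum = 0.977473; FGT(1.5) = 0.977473 / 6 = 0.1629.

0.1629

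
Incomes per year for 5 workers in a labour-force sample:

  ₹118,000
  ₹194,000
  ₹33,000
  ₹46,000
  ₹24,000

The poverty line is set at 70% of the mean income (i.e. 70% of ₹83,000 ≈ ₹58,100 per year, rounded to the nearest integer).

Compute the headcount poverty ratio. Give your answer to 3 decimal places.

3 of the 5 workers have income below ₹58,100.
H = 3/5 = 0.600.

0.600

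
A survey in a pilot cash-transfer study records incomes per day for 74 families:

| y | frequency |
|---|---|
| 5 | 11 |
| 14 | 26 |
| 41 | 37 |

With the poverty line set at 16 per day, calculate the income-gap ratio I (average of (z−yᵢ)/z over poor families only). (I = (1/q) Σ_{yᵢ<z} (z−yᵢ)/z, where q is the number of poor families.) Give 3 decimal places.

Below the line: 11×5, 26×14 (q = 37 of N = 74).
Shortfall ratios (z−y)/z: 0.6875 (×11), 0.1250 (×26); sum = 10.812500.
I averages over the q = 37 poor units only: 10.812500 / 37 = 0.292.

0.292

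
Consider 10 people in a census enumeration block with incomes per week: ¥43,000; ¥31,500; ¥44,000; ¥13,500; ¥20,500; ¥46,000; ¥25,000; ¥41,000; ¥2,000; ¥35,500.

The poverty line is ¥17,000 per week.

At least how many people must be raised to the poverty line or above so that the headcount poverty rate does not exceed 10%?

1

Currently q = 2 of N = 10 are below the line (H = 0.200).
A headcount ratio of at most 10% allows at most ⌊0.10 × 10⌋ = 1 poor people.
So at least 2 − 1 = 1 must be lifted.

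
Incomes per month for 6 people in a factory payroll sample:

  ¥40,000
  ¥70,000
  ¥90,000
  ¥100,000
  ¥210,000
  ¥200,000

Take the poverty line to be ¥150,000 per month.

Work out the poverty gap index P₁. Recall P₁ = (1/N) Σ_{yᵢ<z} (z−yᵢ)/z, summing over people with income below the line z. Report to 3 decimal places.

0.333

Below z: ¥40,000, ¥70,000, ¥90,000, ¥100,000 (q = 4 of N = 6).
Relative gaps: (150000−40000)/150000 = 0.7333; (150000−70000)/150000 = 0.5333; (150000−90000)/150000 = 0.4000; (150000−100000)/150000 = 0.3333.
Sum of shortfalls = 2.000000; P₁ averages over all N: 2.000000 / 6 = 0.333.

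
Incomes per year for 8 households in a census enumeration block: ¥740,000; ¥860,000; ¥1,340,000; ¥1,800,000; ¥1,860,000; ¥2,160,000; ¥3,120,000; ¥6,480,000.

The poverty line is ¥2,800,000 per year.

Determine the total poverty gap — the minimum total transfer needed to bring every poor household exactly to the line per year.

¥8,040,000

Incomes under z: ¥740,000, ¥860,000, ¥1,340,000, ¥1,800,000, ¥1,860,000, ¥2,160,000 (q = 6 of N = 8).
Individual gaps: 2800000−740000 = 2060000; 2800000−860000 = 1940000; 2800000−1340000 = 1460000; 2800000−1800000 = 1000000; 2800000−1860000 = 940000; 2800000−2160000 = 640000.
Aggregate gap = ¥8,040,000.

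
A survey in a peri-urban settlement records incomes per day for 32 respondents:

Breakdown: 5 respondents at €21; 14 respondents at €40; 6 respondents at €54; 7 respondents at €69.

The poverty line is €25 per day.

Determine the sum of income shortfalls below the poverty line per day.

€20

Poor units: 5×€21 (q = 5 of N = 32).
Individual gaps: 5×(25−21) = 20.
Aggregate gap = €20.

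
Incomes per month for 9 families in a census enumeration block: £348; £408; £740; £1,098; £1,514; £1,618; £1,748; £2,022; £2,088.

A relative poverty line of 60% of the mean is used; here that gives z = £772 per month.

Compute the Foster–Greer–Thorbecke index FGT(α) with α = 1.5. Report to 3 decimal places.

Incomes under z: £348, £408, £740 (q = 3 of N = 9).
Relative gaps: (772−348)/772 = 0.5492; (772−408)/772 = 0.4715; (772−740)/772 = 0.0415.
Raised to α = 1.5: 0.40703; 0.32376; 0.00844.
Sum = 0.739228; FGT(1.5) = 0.739228 / 9 = 0.082.

0.082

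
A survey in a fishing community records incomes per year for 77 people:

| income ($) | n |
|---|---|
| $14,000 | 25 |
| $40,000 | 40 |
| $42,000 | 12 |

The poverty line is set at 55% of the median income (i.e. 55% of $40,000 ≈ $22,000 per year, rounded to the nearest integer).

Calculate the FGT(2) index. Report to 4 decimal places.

Poor units: 25×$14,000 (q = 25 of N = 77).
Shortfall ratios: (22000−14000)/22000 = 0.3636 (×25).
Squared: 0.1322 (×25).
Sum = 3.305785; P₂ = 3.305785 / 77 = 0.0429.

0.0429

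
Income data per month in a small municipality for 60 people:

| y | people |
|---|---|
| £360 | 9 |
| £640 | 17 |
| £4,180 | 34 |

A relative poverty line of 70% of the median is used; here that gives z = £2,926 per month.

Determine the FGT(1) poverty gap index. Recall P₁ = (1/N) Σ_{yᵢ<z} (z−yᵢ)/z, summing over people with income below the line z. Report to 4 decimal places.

Poor units: 9×£360, 17×£640 (q = 26 of N = 60).
Normalized shortfalls: (2926−360)/2926 = 0.8770 (×9); (2926−640)/2926 = 0.7813 (×17).
Sum of shortfalls = 21.174299; P₁ averages over all N: 21.174299 / 60 = 0.3529.

0.3529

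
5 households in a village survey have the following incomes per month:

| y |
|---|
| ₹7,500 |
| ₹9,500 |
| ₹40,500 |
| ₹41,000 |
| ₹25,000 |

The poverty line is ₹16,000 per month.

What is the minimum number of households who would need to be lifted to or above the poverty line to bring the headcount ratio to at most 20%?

1

Currently q = 2 of N = 5 are below the line (H = 0.400).
A headcount ratio of at most 20% allows at most ⌊0.20 × 5⌋ = 1 poor households.
So at least 2 − 1 = 1 must be lifted.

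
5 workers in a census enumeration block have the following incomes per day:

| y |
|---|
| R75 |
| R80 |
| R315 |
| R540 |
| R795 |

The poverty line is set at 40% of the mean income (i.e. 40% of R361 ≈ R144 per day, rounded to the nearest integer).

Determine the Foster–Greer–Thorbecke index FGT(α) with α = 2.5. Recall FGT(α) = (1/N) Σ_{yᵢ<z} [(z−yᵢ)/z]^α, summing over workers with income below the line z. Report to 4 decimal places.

Below z: R75, R80 (q = 2 of N = 5).
Shortfall ratios: (144−75)/144 = 0.4792; (144−80)/144 = 0.4444.
Raised to α = 2.5: 0.15893; 0.13169.
Sum = 0.290621; FGT(2.5) = 0.290621 / 5 = 0.0581.

0.0581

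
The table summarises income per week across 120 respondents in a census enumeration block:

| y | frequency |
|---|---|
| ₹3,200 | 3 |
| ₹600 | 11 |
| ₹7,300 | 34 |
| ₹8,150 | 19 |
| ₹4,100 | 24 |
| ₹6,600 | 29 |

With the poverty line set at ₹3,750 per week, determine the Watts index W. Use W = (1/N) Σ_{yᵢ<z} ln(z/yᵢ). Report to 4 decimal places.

Incomes under z: 11×₹600, 3×₹3,200 (q = 14 of N = 120).
Log gaps: ln(3750/600) = 1.8326 (×11); ln(3750/3200) = 0.1586 (×3).
W = 20.634211 / 120 = 0.1720.

0.1720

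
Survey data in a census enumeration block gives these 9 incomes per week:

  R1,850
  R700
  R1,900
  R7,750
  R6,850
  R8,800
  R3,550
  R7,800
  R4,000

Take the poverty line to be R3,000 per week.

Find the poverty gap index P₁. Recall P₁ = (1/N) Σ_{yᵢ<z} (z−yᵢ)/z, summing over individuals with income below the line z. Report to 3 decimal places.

Incomes under z: R700, R1,850, R1,900 (q = 3 of N = 9).
Shortfall ratios: (3000−700)/3000 = 0.7667; (3000−1850)/3000 = 0.3833; (3000−1900)/3000 = 0.3667.
Sum of shortfalls = 1.516667; P₁ averages over all N: 1.516667 / 9 = 0.169.

0.169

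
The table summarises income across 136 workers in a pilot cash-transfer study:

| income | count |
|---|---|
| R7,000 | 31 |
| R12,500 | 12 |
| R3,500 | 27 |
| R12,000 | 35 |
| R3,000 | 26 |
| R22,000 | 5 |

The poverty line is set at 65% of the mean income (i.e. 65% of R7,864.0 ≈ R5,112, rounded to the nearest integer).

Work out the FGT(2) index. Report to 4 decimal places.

Below the line: 26×R3,000, 27×R3,500 (q = 53 of N = 136).
Normalized shortfalls: (5112−3000)/5112 = 0.4131 (×26); (5112−3500)/5112 = 0.3153 (×27).
Squared: 0.1707 (×26); 0.0994 (×27).
Sum = 7.122721; P₂ = 7.122721 / 136 = 0.0524.

0.0524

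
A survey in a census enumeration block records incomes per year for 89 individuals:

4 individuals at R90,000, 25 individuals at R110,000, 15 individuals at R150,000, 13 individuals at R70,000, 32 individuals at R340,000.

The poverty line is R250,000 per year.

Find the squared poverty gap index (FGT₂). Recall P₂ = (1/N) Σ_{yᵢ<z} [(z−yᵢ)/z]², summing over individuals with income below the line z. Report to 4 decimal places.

0.2092

Below the line: 13×R70,000, 4×R90,000, 25×R110,000, 15×R150,000 (q = 57 of N = 89).
Shortfall ratios: (250000−70000)/250000 = 0.7200 (×13); (250000−90000)/250000 = 0.6400 (×4); (250000−110000)/250000 = 0.5600 (×25); (250000−150000)/250000 = 0.4000 (×15).
Squared: 0.5184 (×13); 0.4096 (×4); 0.3136 (×25); 0.1600 (×15).
Sum = 18.617600; P₂ = 18.617600 / 89 = 0.2092.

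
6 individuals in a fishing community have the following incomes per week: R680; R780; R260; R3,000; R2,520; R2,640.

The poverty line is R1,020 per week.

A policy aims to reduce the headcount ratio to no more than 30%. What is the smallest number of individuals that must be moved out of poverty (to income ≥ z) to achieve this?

Currently q = 3 of N = 6 are below the line (H = 0.500).
A headcount ratio of at most 30% allows at most ⌊0.30 × 6⌋ = 1 poor individuals.
So at least 3 − 1 = 2 must be lifted.

2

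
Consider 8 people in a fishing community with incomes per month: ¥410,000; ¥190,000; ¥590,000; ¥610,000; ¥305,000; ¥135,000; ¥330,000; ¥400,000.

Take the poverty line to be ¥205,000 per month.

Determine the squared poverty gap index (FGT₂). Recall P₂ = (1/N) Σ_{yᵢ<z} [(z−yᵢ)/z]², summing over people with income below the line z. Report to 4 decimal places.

0.0152

Poor units: ¥135,000, ¥190,000 (q = 2 of N = 8).
Relative gaps: (205000−135000)/205000 = 0.3415; (205000−190000)/205000 = 0.0732.
Squared: 0.1166; 0.0054.
Sum = 0.121951; P₂ = 0.121951 / 8 = 0.0152.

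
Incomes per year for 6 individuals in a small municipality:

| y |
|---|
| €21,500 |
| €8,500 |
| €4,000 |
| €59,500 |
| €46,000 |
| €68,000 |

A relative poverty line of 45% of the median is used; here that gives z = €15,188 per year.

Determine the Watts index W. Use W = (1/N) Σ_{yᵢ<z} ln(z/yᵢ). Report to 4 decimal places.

0.3191

Below z: €4,000, €8,500 (q = 2 of N = 6).
Log shortfalls: ln(15188/4000) = 1.3342; ln(15188/8500) = 0.5804.
W = 1.914651 / 6 = 0.3191.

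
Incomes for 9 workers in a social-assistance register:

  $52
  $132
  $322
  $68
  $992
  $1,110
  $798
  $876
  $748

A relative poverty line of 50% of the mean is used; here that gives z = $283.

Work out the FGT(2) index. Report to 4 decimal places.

Poor units: $52, $68, $132 (q = 3 of N = 9).
Relative gaps: (283−52)/283 = 0.8163; (283−68)/283 = 0.7597; (283−132)/283 = 0.5336.
Squared: 0.6663; 0.5772; 0.2847.
Sum = 1.528137; P₂ = 1.528137 / 9 = 0.1698.

0.1698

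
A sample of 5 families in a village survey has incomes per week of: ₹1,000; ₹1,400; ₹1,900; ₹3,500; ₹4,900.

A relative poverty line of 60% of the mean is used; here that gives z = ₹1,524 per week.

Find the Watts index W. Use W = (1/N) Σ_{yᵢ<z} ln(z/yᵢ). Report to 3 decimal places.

Below z: ₹1,000, ₹1,400 (q = 2 of N = 5).
Log gaps: ln(1524/1000) = 0.4213; ln(1524/1400) = 0.0849.
W = 0.506205 / 5 = 0.101.

0.101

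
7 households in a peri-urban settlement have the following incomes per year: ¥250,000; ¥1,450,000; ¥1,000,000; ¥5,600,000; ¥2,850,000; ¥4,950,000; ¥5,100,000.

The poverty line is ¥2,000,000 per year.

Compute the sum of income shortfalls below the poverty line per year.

¥3,300,000

Incomes under z: ¥250,000, ¥1,000,000, ¥1,450,000 (q = 3 of N = 7).
Individual gaps: 2000000−250000 = 1750000; 2000000−1000000 = 1000000; 2000000−1450000 = 550000.
Aggregate gap = ¥3,300,000.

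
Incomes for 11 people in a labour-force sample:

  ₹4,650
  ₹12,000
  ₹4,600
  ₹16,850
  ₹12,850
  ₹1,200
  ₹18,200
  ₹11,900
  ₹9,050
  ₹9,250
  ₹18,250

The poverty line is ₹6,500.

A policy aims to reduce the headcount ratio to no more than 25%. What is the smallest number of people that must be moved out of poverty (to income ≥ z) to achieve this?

1

Currently q = 3 of N = 11 are below the line (H = 0.273).
A headcount ratio of at most 25% allows at most ⌊0.25 × 11⌋ = 2 poor people.
So at least 3 − 2 = 1 must be lifted.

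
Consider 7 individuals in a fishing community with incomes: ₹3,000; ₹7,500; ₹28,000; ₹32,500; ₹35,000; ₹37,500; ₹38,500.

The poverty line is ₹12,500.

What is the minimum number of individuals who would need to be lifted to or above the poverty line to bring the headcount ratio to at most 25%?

1

2 of the 7 individuals are poor, so H = 2/7 = 0.286.
A headcount ratio of at most 25% allows at most ⌊0.25 × 7⌋ = 1 poor individuals.
So at least 2 − 1 = 1 must be lifted.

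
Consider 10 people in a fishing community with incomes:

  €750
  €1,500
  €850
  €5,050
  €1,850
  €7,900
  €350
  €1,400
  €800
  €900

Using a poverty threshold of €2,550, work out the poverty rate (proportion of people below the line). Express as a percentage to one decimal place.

80.0%

8 of the 10 people have income below €2,550.
H = 8/10 = 80.0%.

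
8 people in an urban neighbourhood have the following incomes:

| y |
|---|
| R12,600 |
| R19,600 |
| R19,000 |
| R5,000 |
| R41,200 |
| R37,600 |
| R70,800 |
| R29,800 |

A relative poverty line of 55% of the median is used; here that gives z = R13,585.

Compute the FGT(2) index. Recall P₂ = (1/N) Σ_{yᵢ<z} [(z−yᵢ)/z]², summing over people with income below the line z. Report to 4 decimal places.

0.0506

Below z: R5,000, R12,600 (q = 2 of N = 8).
Relative gaps: (13585−5000)/13585 = 0.6319; (13585−12600)/13585 = 0.0725.
Squared: 0.3994; 0.0053.
Sum = 0.404614; P₂ = 0.404614 / 8 = 0.0506.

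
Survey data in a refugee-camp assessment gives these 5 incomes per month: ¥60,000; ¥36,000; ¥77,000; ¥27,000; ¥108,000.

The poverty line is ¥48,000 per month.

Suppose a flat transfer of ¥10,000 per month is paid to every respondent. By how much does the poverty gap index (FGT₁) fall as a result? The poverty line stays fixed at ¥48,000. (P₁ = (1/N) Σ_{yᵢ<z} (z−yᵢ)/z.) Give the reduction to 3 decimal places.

Before: below the line — ¥27,000, ¥36,000; poverty gap index (FGT₁) = 0.13750.
After the ¥10,000 transfer: below the line — ¥37,000, ¥46,000; poverty gap index (FGT₁) = 0.05417.
Reduction = 0.13750 − 0.05417 = 0.083.

0.083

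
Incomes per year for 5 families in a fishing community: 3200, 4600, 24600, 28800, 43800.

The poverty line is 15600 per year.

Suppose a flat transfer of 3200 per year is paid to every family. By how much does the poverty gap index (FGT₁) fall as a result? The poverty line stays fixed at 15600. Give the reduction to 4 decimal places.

Before: below the line — 3200, 4600; poverty gap index (FGT₁) = 0.300000.
After the 3200 transfer: below the line — 6400, 7800; poverty gap index (FGT₁) = 0.217949.
Reduction = 0.300000 − 0.217949 = 0.0821.

0.0821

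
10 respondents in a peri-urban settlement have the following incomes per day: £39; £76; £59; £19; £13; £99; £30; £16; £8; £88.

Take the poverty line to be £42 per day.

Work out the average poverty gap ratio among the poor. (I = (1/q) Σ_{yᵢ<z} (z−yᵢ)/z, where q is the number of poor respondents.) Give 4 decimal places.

Below the line: £8, £13, £16, £19, £30, £39 (q = 6 of N = 10).
Relative gaps: 0.8095, 0.6905, 0.6190, 0.5476, 0.2857, 0.0714; sum = 3.023810.
The income-gap ratio divides by q (the poor only): 3.023810 / 6 = 0.5040.

0.5040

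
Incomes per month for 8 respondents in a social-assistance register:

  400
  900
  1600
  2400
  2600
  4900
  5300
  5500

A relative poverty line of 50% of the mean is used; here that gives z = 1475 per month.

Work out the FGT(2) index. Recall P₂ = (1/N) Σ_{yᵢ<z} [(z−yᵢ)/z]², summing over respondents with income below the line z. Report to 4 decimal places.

Below z: 400, 900 (q = 2 of N = 8).
Normalized shortfalls: (1475−400)/1475 = 0.7288; (1475−900)/1475 = 0.3898.
Squared: 0.5312; 0.1520.
Sum = 0.683137; P₂ = 0.683137 / 8 = 0.0854.

0.0854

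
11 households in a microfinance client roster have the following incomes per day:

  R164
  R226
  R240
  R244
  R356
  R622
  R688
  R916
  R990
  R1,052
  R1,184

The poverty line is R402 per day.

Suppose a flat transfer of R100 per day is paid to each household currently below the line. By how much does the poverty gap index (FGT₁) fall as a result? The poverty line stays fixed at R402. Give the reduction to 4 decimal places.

Before: below the line — R164, R226, R240, R244, R356; poverty gap index (FGT₁) = 0.176391.
After the R100 transfer: below the line — R264, R326, R340, R344; poverty gap index (FGT₁) = 0.075531.
Reduction = 0.176391 − 0.075531 = 0.1009.

0.1009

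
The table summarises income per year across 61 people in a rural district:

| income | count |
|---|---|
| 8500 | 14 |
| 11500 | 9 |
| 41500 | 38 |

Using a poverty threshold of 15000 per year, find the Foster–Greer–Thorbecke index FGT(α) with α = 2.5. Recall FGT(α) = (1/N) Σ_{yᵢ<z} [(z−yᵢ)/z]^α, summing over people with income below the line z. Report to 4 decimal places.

Below the line: 14×8500, 9×11500 (q = 23 of N = 61).
Normalized shortfalls: (15000−8500)/15000 = 0.4333 (×14); (15000−11500)/15000 = 0.2333 (×9).
Raised to α = 2.5: 0.12361 (×14); 0.02630 (×9).
Sum = 1.967239; FGT(2.5) = 1.967239 / 61 = 0.0322.

0.0322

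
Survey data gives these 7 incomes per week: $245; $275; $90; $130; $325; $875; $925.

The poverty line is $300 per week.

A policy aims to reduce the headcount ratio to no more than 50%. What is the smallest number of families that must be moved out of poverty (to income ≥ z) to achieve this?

Currently q = 4 of N = 7 are below the line (H = 0.571).
A headcount ratio of at most 50% allows at most ⌊0.50 × 7⌋ = 3 poor families.
So at least 4 − 3 = 1 must be lifted.

1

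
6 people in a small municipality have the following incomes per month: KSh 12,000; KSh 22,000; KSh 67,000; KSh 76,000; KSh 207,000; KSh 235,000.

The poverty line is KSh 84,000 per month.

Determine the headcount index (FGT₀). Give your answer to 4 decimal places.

0.6667

4 of the 6 people have income below KSh 84,000.
H = 4/6 = 0.6667.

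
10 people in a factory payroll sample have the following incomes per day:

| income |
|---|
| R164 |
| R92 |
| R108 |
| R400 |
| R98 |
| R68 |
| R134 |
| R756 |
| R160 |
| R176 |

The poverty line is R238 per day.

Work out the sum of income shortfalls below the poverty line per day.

R904

Incomes under z: R68, R92, R98, R108, R134, R160, R164, R176 (q = 8 of N = 10).
Individual gaps: 238−68 = 170; 238−92 = 146; 238−98 = 140; 238−108 = 130; 238−134 = 104; 238−160 = 78; 238−164 = 74; 238−176 = 62.
Aggregate gap = R904.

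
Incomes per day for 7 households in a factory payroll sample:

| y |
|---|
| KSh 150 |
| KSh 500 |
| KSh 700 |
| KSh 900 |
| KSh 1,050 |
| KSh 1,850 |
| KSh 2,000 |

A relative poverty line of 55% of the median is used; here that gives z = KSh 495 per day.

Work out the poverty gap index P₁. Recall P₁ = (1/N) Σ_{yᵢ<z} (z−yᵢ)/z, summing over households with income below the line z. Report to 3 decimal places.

0.100

Below z: KSh 150 (q = 1 of N = 7).
Relative gaps: (495−150)/495 = 0.6970.
Σ = 0.696970. Dividing by the full population N = 7 gives P₁ = 0.100.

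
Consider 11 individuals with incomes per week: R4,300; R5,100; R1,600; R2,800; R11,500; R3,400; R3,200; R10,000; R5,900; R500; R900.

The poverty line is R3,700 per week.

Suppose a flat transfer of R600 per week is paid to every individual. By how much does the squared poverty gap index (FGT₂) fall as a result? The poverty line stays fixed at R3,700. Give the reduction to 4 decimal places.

0.0644

Before: below the line — R500, R900, R1,600, R2,800, R3,200, R3,400; squared poverty gap index (FGT₂) = 0.156983.
After the R600 transfer: below the line — R1,100, R1,500, R2,200, R3,400; squared poverty gap index (FGT₂) = 0.092569.
Reduction = 0.156983 − 0.092569 = 0.0644.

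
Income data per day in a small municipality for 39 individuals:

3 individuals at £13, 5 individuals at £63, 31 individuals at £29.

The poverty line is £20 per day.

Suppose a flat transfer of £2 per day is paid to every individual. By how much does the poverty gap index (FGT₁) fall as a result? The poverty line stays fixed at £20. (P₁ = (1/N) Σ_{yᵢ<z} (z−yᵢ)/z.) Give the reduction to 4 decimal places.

Before: below the line — 3×£13; poverty gap index (FGT₁) = 0.026923.
After the £2 transfer: below the line — 3×£15; poverty gap index (FGT₁) = 0.019231.
Reduction = 0.026923 − 0.019231 = 0.0077.

0.0077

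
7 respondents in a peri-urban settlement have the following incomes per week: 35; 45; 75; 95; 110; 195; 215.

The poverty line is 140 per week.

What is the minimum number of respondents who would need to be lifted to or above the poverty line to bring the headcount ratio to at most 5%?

5

Currently q = 5 of N = 7 are below the line (H = 0.714).
A headcount ratio of at most 5% allows at most ⌊0.05 × 7⌋ = 0 poor respondents.
So at least 5 − 0 = 5 must be lifted.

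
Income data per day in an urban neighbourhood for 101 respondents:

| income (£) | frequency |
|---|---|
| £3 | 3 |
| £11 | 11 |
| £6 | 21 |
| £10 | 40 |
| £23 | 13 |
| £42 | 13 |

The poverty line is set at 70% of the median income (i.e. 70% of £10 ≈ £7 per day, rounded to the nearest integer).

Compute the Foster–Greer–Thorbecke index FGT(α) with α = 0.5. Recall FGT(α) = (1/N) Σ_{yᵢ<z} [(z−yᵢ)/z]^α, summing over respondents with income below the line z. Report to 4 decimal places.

Incomes under z: 3×£3, 21×£6 (q = 24 of N = 101).
Shortfall ratios: (7−3)/7 = 0.5714 (×3); (7−6)/7 = 0.1429 (×21).
Raised to α = 0.5: 0.75593 (×3); 0.37796 (×21).
Sum = 10.205041; FGT(0.5) = 10.205041 / 101 = 0.1010.

0.1010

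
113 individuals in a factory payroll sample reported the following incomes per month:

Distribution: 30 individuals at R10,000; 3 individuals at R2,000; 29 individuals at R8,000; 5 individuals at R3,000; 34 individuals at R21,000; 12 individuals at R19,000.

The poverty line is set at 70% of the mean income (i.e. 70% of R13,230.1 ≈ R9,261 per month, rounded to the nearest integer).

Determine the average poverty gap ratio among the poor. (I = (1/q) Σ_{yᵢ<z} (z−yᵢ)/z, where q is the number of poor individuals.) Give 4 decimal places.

0.2617

Below the line: 3×R2,000, 5×R3,000, 29×R8,000 (q = 37 of N = 113).
Shortfall ratios (z−y)/z: 0.7840 (×3), 0.6761 (×5), 0.1362 (×29); sum = 9.681136.
I averages over the q = 37 poor units only: 9.681136 / 37 = 0.2617.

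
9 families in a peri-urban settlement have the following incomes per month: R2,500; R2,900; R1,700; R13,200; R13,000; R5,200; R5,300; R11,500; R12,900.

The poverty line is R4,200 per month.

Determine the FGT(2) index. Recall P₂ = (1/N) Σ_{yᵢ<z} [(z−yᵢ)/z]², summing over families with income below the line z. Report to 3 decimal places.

0.068

Poor units: R1,700, R2,500, R2,900 (q = 3 of N = 9).
Relative gaps: (4200−1700)/4200 = 0.5952; (4200−2500)/4200 = 0.4048; (4200−2900)/4200 = 0.3095.
Squared: 0.3543; 0.1638; 0.0958.
Sum = 0.613946; P₂ = 0.613946 / 9 = 0.068.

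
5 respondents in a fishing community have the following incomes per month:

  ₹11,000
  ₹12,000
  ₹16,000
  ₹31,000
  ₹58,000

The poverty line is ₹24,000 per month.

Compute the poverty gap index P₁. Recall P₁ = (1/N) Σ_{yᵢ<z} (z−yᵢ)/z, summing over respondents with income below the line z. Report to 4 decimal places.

Below z: ₹11,000, ₹12,000, ₹16,000 (q = 3 of N = 5).
Gap ratios (z−y)/z: (24000−11000)/24000 = 0.5417; (24000−12000)/24000 = 0.5000; (24000−16000)/24000 = 0.3333.
Σ = 1.375000. Dividing by the full population N = 5 gives P₁ = 0.2750.

0.2750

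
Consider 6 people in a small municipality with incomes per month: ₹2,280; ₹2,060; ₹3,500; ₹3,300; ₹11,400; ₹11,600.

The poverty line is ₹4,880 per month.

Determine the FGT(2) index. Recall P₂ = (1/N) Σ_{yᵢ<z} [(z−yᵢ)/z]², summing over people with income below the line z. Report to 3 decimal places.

0.134

Below the line: ₹2,060, ₹2,280, ₹3,300, ₹3,500 (q = 4 of N = 6).
Normalized shortfalls: (4880−2060)/4880 = 0.5779; (4880−2280)/4880 = 0.5328; (4880−3300)/4880 = 0.3238; (4880−3500)/4880 = 0.2828.
Squared: 0.3339; 0.2839; 0.1048; 0.0800.
Sum = 0.802590; P₂ = 0.802590 / 6 = 0.134.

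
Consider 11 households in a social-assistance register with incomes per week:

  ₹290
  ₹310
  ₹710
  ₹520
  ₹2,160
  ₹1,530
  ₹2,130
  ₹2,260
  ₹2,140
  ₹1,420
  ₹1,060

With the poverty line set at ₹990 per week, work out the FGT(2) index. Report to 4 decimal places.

0.1161

Incomes under z: ₹290, ₹310, ₹520, ₹710 (q = 4 of N = 11).
Shortfall ratios: (990−290)/990 = 0.7071; (990−310)/990 = 0.6869; (990−520)/990 = 0.4747; (990−710)/990 = 0.2828.
Squared: 0.4999; 0.4718; 0.2254; 0.0800.
Sum = 1.277115; P₂ = 1.277115 / 11 = 0.1161.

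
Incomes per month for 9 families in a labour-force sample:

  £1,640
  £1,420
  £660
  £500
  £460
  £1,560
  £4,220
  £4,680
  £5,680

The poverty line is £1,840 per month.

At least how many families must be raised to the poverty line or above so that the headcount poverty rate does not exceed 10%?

6 of the 9 families are poor, so H = 6/9 = 0.667.
A headcount ratio of at most 10% allows at most ⌊0.10 × 9⌋ = 0 poor families.
So at least 6 − 0 = 6 must be lifted.

6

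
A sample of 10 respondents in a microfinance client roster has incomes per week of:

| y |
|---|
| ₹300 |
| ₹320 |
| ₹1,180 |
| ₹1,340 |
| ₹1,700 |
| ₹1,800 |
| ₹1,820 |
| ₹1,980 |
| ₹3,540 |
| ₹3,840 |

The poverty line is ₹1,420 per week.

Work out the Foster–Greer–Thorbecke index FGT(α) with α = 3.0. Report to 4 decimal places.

0.0961

Below z: ₹300, ₹320, ₹1,180, ₹1,340 (q = 4 of N = 10).
Normalized shortfalls: (1420−300)/1420 = 0.7887; (1420−320)/1420 = 0.7746; (1420−1180)/1420 = 0.1690; (1420−1340)/1420 = 0.0563.
Raised to α = 3.0: 0.49067; 0.46485; 0.00483; 0.00018.
Sum = 0.960526; FGT(3.0) = 0.960526 / 10 = 0.0961.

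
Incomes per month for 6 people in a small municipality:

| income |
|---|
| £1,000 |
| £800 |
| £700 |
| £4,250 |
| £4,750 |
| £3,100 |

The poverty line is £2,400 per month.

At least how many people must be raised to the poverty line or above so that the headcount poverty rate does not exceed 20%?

Currently q = 3 of N = 6 are below the line (H = 0.500).
A headcount ratio of at most 20% allows at most ⌊0.20 × 6⌋ = 1 poor people.
So at least 3 − 1 = 2 must be lifted.

2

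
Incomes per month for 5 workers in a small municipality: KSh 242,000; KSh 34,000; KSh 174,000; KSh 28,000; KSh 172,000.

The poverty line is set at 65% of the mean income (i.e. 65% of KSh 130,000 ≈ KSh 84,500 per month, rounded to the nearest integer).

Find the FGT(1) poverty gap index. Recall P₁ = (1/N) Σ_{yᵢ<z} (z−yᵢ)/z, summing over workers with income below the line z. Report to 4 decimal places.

Below the line: KSh 28,000, KSh 34,000 (q = 2 of N = 5).
Shortfall ratios: (84500−28000)/84500 = 0.6686; (84500−34000)/84500 = 0.5976.
Sum of shortfalls = 1.266272; P₁ averages over all N: 1.266272 / 5 = 0.2533.

0.2533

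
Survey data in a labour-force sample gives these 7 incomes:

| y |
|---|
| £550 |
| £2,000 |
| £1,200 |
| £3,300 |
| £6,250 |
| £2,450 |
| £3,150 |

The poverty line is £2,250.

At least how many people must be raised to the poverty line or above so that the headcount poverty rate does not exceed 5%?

3

Currently q = 3 of N = 7 are below the line (H = 0.429).
A headcount ratio of at most 5% allows at most ⌊0.05 × 7⌋ = 0 poor people.
So at least 3 − 0 = 3 must be lifted.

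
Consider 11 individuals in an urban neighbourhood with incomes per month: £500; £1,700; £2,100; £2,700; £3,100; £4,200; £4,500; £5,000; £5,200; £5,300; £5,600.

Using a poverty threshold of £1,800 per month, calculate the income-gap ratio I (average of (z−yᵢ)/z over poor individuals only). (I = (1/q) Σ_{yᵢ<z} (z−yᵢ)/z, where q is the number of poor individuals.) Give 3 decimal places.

Below z: £500, £1,700 (q = 2 of N = 11).
Shortfall ratios (z−y)/z: 0.7222, 0.0556; sum = 0.777778.
I averages over the q = 2 poor units only: 0.777778 / 2 = 0.389.

0.389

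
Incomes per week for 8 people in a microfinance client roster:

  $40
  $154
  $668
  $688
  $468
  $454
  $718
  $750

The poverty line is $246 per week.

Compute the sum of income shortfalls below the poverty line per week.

Below z: $40, $154 (q = 2 of N = 8).
Individual gaps: 246−40 = 206; 246−154 = 92.
Aggregate gap = $298.

$298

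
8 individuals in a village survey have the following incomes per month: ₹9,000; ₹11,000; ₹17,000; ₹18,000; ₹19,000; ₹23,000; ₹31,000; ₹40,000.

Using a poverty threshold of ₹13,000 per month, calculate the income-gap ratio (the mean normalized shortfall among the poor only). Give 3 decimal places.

0.231

Poor units: ₹9,000, ₹11,000 (q = 2 of N = 8).
Shortfall ratios (z−y)/z: 0.3077, 0.1538; sum = 0.461538.
The income-gap ratio divides by q (the poor only): 0.461538 / 2 = 0.231.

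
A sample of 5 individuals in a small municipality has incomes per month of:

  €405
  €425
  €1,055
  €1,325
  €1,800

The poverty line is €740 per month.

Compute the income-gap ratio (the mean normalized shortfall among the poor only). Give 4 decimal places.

0.4392

Below the line: €405, €425 (q = 2 of N = 5).
Relative gaps: 0.4527, 0.4257; sum = 0.878378.
The income-gap ratio divides by q (the poor only): 0.878378 / 2 = 0.4392.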